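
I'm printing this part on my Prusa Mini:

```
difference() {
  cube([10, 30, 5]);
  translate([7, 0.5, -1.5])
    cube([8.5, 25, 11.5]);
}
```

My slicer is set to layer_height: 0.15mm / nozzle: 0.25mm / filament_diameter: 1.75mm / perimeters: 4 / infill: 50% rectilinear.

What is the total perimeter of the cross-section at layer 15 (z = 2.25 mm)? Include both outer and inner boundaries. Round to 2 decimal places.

At z = 2.25 mm: the 10×30 cube contributes its full rectangle (perimeter 80.00 mm); the cube at (7, 0.5) (footprint 8.5×25) is included at this height (perimeter 67.00 mm); Taking the first minus the rest: starting from the 10×30 cube, the 8.5×25 cube at (7, 0.5) partially overlaps it — only the 75.00 mm² overlap (of its 212.50 mm²) is removed, clipping the outline — boundary = 86.00 mm. Overall, the cross-section is a single solid region. Total boundary length (outer) = 86.00 mm.

86.00 mm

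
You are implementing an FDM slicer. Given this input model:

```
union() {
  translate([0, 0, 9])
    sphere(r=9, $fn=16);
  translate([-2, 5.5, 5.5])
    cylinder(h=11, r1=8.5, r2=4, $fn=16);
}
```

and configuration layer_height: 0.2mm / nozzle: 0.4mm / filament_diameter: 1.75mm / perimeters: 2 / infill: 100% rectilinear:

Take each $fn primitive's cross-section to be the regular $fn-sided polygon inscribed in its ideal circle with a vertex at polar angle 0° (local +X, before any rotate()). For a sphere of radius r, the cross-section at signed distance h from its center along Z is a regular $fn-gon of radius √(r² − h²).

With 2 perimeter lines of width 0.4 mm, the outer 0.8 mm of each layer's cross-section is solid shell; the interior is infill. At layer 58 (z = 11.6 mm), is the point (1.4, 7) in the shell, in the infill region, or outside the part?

infill

At z = 11.6 mm: the r=9 sphere slices to a regular 16-gon of circumradius 8.616 (√(r²−h²) with h=2.6 from center); the cone at (-2, 5.5) contributes a regular 16-gon of circumradius 6.005 (interpolated between r1=8.5 and r2=4 at t=0.555); Merging all regions: the regions partially overlap (shared area 77.76 mm²), so overlapping operands fuse into one piece — 1 connected region. Overall, the cross-section is a single solid region. The nearest boundary edge runs (2.25, 9.75)→(3.55, 7.80); distance from the point to it = 2.23 mm. The point is inside the cross-section and 2.23 mm from the nearest boundary — more than the 0.8 mm shell width (2 × 0.4), so it's in the infill interior.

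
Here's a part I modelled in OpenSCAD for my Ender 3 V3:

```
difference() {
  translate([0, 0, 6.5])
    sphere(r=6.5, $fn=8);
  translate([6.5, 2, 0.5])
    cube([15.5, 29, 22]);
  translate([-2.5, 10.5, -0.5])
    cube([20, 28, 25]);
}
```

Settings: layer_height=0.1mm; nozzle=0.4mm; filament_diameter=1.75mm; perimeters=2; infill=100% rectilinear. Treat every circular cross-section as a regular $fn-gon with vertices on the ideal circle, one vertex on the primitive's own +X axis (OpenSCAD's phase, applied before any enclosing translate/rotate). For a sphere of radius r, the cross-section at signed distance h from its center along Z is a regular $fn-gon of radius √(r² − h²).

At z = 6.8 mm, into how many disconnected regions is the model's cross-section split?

At z = 6.8 mm: the r=6.5 sphere slices to a regular 8-gon of circumradius 6.493 (√(r²−h²) with h=0.3 from center); the cube at (6.5, 2) is present — its section is the full 15.5×29 rectangle; the cube at (-2.5, 10.5) is present — its section is the full 20×28 rectangle; Taking the first minus the rest: starting from the r=6.5 sphere, the 15.5×29 cube at (6.5, 2) misses the remaining region (no effect); the 20×28 cube at (-2.5, 10.5) misses the remaining region (no effect) — 1 connected region. The result has 1 disconnected region.

1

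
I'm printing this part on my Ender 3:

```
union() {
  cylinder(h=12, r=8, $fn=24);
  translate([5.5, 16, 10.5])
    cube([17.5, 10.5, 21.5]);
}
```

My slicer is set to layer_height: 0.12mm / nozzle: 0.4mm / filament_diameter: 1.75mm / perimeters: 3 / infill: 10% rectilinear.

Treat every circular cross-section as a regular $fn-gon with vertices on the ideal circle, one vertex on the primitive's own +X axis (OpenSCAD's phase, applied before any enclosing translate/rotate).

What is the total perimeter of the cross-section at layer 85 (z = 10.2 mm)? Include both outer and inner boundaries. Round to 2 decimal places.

50.12 mm

At z = 10.2 mm: the r=8 cylinder contributes a regular 24-gon of circumradius 8 (perimeter = 2·24·8.000·sin(180°/24) = 50.12 mm); the cube at (5.5, 16) is absent (z outside [10.5, 32]); Taking the union: only the r=8 cylinder is present, so the union is just that shape — boundary = 50.12 mm. Overall, the cross-section is a single solid region. Total boundary length (outer) = 50.12 mm.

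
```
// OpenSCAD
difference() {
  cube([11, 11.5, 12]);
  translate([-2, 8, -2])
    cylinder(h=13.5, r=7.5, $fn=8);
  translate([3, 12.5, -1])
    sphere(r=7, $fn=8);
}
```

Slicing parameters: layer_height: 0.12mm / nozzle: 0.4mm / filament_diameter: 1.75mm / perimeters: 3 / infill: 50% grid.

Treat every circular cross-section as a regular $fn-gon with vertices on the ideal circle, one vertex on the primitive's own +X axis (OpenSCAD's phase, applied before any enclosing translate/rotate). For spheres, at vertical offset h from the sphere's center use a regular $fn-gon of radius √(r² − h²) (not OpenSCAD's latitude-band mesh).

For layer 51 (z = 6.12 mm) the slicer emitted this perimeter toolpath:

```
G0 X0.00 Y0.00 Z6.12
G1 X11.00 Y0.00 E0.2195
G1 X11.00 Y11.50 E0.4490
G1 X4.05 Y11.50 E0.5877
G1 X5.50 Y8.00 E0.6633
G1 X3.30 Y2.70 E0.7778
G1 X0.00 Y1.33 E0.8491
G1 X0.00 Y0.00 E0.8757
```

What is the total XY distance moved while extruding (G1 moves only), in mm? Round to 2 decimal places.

43.88 mm

Sum the Euclidean lengths of each G1 segment: total = 43.88 mm.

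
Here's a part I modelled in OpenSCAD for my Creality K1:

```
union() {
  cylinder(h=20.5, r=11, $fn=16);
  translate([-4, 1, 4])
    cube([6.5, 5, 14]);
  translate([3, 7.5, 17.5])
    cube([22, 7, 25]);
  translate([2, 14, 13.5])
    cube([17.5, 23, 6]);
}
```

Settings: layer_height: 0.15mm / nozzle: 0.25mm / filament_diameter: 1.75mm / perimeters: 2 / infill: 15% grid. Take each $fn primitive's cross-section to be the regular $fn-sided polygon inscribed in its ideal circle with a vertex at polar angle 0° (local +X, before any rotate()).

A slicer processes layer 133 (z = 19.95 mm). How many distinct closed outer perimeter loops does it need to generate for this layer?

1

At z = 19.95 mm: the cylinder: section is a regular 16-gon, circumradius r=11; the cube at (-4, 1) does not reach this height (z outside [4, 18]); the 22×7 cube at (3, 7.5) contributes its full rectangle; the cube at (2, 14) is not intersected at this z (z outside [13.5, 19.5]); Merging all regions: the regions partially overlap (shared area 8.64 mm²), so overlapping operands fuse into one piece — 1 connected region. The result has 1 disconnected region.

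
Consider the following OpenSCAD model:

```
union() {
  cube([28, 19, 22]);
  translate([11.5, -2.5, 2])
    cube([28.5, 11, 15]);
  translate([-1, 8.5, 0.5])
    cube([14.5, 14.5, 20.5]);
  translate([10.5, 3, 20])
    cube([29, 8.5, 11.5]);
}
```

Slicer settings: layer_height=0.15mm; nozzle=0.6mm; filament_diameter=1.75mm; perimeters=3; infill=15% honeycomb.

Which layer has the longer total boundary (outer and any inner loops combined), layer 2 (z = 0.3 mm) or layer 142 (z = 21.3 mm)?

Layer 2 (z = 0.3): the cube (footprint 28×19) is included at this height (perimeter 94.00 mm); the cube at (11.5, -2.5) is not intersected at this z (z outside [2, 17]); the cube at (-1, 8.5) is absent (z outside [0.5, 21]); the cube at (10.5, 3) does not reach this height (z outside [20, 31.5]); Combining (union): only the 28×19 cube is present, so the union is just that shape — boundary = 94.00 mm. So its perimeter = 94.00 mm. Layer 142 (z = 21.3): the 28×19 cube contributes its full rectangle (perimeter 94.00 mm); the cube at (11.5, -2.5) does not reach this height (z outside [2, 17]); the cube at (-1, 8.5) is absent (z outside [0.5, 21]); the cube at (10.5, 3) (footprint 29×8.5) is included at this height (perimeter 75.00 mm); Combining (union): the regions partially overlap (shared area 148.75 mm²), so the edge portions inside another operand are dropped and the merged outline is re-measured after clipping — boundary = 117.00 mm. So its perimeter = 117.00 mm. Layer 142 is larger (117.00 vs 94.00 mm).

layer 142 (z = 21.3 mm)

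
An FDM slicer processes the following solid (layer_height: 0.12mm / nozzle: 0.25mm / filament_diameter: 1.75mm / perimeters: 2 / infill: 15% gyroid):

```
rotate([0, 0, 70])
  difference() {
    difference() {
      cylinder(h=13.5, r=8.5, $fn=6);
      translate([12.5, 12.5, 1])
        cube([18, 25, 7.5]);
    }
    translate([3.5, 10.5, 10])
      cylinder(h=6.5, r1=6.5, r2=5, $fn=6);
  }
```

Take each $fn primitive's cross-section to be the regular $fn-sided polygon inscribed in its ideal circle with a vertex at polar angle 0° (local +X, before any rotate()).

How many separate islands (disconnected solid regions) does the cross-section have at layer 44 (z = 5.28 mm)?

1

At z = 5.28 mm: the r=8.5 cylinder gives a regular 6-gon of circumradius 8.5 (constant along its height); the cube at (12.5, 12.5) is present — its section is the full 18×25 rectangle; After the difference (first − rest): starting from the r=8.5 cylinder, the 18×25 cube at (12.5, 12.5) misses the remaining region (no effect) — 1 connected region; the cone at (3.5, 10.5) is not intersected at this z (z outside [10, 16.5]); Taking the first minus the rest: none of the subtracted shapes is present at this height, so the result so far is unchanged — 1 connected region; (whole slice rotated 70° about Z — lengths, areas and connectivity unchanged). Overall, the cross-section is a single solid region. Island count = 1.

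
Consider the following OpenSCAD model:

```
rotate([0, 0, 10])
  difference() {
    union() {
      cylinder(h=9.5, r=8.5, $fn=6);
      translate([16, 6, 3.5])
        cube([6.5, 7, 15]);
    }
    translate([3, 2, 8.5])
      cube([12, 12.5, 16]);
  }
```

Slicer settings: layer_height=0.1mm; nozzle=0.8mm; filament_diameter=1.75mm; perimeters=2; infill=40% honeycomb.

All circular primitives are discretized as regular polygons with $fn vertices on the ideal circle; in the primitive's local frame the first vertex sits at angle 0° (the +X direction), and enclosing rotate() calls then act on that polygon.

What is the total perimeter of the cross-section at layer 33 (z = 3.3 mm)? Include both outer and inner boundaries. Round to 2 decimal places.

At z = 3.3 mm: the cylinder: section is a regular 6-gon, circumradius r=8.5 (perimeter = 2·6·8.500·sin(180°/6) = 51.00 mm); the cube at (16, 6) does not reach this height (z outside [3.5, 18.5]); Combining (union): only the r=8.5 cylinder is present, so the union is just that shape — boundary = 51.00 mm; the cube at (3, 2) does not reach this height (z outside [8.5, 24.5]); Taking the first minus the rest: none of the subtracted shapes is present at this height, so the result so far is unchanged — boundary = 51.00 mm; (whole slice rotated 10° about Z — lengths, areas and connectivity unchanged). Overall, the cross-section is a single solid region. Total boundary length (outer) = 51.00 mm.

51.00 mm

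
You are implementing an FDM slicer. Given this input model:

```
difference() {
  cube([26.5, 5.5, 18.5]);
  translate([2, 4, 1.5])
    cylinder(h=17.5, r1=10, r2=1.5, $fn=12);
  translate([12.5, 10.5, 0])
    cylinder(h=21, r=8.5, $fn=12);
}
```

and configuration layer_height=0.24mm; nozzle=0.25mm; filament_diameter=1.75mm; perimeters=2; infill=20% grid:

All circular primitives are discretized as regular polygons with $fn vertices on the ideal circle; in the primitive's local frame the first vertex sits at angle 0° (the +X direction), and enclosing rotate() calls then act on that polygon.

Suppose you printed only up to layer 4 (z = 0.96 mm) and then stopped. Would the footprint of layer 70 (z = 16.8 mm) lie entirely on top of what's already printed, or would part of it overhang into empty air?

entirely on top

Compare the two slices. At z = 0.96: the 26.5×5.5 cube contributes its full rectangle (area 145.75 mm²); the cone at (2, 4) is absent (z outside [1.5, 19]); the cylinder at (12.5, 10.5): section is a regular 12-gon, circumradius r=8.5 (area = (12/2)·8.500²·sin(360°/12) = 216.75 mm²); Taking the first minus the rest: starting from the 26.5×5.5 cube (145.75 mm²), the r=8.5 cylinder at (12.5, 10.5) partially overlaps it — only the 30.49 mm² overlap (of its 216.75 mm²) is removed, clipping the outline — area = 115.26 mm². At z = 16.8: the cube (footprint 26.5×5.5) is included at this height (area 145.75 mm²); the cone at (2, 4) contributes a regular 12-gon of circumradius 2.569 (interpolated between r1=10 and r2=1.5 at t=0.874) (area = (12/2)·2.569²·sin(360°/12) = 19.79 mm²); the r=8.5 cylinder at (12.5, 10.5) contributes a regular 12-gon of circumradius 8.5 (area = (12/2)·8.500²·sin(360°/12) = 216.75 mm²); Subtracting the remaining from the first: starting from the 26.5×5.5 cube (145.75 mm²), the cone at (2, 4) partially overlaps it — only the 15.90 mm² overlap (of its 19.79 mm²) is removed, clipping the outline; the r=8.5 cylinder at (12.5, 10.5) partially overlaps it — only the 30.49 mm² overlap (of its 216.75 mm²) is removed, clipping the outline — area = 99.37 mm². Checking containment: the cross-section at z = 16.8 is a subset of the cross-section at z = 0.96.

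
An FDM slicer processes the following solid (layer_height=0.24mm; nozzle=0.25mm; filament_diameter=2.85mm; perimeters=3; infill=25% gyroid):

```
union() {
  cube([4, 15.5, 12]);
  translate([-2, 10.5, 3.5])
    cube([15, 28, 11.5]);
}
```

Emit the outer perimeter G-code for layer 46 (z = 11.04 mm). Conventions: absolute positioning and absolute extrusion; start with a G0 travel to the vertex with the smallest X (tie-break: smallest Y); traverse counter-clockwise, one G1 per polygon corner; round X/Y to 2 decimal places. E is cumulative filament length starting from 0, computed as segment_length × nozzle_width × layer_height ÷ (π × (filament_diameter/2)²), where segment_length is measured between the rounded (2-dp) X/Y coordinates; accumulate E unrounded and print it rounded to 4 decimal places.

At z = 11.04 mm: the cube (footprint 4×15.5) is included at this height; the cube at (-2, 10.5) is present — its section is the full 15×28 rectangle; Combining (union): the regions partially overlap (shared area 20.00 mm²), so overlapping operands fuse into one piece — 1 connected region. The outline is a single polygon with 8 vertices. Extrusion per mm of travel: 0.25 × 0.24 / (π × 1.425²) = 0.009405. Accumulating E over each segment gives final E = 1.0064.

G0 X-2.00 Y10.50 Z11.04
G1 X0.00 Y10.50 E0.0188
G1 X0.00 Y0.00 E0.1176
G1 X4.00 Y0.00 E0.1552
G1 X4.00 Y10.50 E0.2539
G1 X13.00 Y10.50 E0.3386
G1 X13.00 Y38.50 E0.6019
G1 X-2.00 Y38.50 E0.7430
G1 X-2.00 Y10.50 E1.0064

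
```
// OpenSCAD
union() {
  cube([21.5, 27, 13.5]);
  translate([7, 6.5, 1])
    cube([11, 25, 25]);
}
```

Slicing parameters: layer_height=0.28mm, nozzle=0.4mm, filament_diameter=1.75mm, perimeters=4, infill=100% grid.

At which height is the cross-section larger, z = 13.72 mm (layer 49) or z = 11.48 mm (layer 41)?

Layer 49 (z = 13.72): the cube does not reach this height (z outside [0, 13.5]); the 11×25 cube at (7, 6.5) contributes its full rectangle (area 275.00 mm²); Combining (union): only the 11×25 cube at (7, 6.5) is present, so the union is just that shape — area = 275.00 mm². So its area = 275.00 mm². Layer 41 (z = 11.48): the cube is present — its section is the full 21.5×27 rectangle (area 580.50 mm²); the cube at (7, 6.5) is present — its section is the full 11×25 rectangle (area 275.00 mm²); Combining (union): the regions partially overlap — summed areas 855.50 mm² minus the doubly-counted overlap 225.50 mm² gives 630.00 mm² — area = 630.00 mm². So its area = 630.00 mm². Layer 41 is larger (630.00 vs 275.00 mm²).

layer 41 (z = 11.48 mm)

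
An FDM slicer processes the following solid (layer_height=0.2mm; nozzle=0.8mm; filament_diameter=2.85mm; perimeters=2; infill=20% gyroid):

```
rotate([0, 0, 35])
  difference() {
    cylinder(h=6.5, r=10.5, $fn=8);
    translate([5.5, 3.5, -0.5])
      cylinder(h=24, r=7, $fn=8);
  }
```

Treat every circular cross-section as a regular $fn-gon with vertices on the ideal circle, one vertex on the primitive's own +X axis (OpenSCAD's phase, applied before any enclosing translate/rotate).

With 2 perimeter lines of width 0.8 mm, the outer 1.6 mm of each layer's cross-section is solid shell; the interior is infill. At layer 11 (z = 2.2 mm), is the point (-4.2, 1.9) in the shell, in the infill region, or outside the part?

At z = 2.2 mm: the r=10.5 cylinder contributes a regular 8-gon of circumradius 10.5; the r=7 cylinder at (5.5, 3.5) gives a regular 8-gon of circumradius 7 (constant along its height); Subtracting the remaining from the first: starting from the r=10.5 cylinder, the r=7 cylinder at (5.5, 3.5) partially overlaps it — only the 104.45 mm² overlap (of its 138.59 mm²) is removed, clipping the outline — 1 connected region; (whole slice rotated 35° about Z — lengths, areas and connectivity unchanged). Overall, the cross-section is a single solid region. Undo the 35° rotation: the query point maps to (-2.351, 3.965) in the un-rotated model frame. The nearest boundary edge runs (0.55, 8.45)→(-1.50, 3.50); distance from the point to it = 0.96 mm. The point is inside the cross-section, 0.96 mm from the nearest boundary — within the 1.6 mm shell band (2 × 0.8).

shell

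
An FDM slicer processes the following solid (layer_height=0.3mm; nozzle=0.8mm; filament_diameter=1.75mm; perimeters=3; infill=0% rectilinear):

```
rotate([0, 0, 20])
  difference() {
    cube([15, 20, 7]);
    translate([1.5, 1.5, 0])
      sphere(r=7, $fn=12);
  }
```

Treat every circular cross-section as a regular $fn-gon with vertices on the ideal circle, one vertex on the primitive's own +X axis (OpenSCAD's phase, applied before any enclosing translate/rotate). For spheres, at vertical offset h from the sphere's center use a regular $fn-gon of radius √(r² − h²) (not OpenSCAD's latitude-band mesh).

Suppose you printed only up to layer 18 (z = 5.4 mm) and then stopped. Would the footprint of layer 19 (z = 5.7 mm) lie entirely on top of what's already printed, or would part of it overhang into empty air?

part overhangs

Compare the two slices. At z = 5.4: the cube (footprint 15×20) is included at this height (area 300.00 mm²); the sphere at (1.5, 1.5): section is a regular 12-gon, circumradius = √(r²−h²) = √(7²−5.4²) = 4.454 (area = (12/2)·4.454²·sin(360°/12) = 59.52 mm²); After the difference (first − rest): starting from the 15×20 cube (300.00 mm²), the r=7 sphere at (1.5, 1.5) partially overlaps it — only the 29.89 mm² overlap (of its 59.52 mm²) is removed, clipping the outline — area = 270.11 mm²; (whole slice rotated 20° about Z — lengths, areas and connectivity unchanged). At z = 5.7: the 15×20 cube contributes its full rectangle (area 300.00 mm²); the r=7 sphere at (1.5, 1.5) contributes a regular 12-gon of circumradius √(7²−5.7²) = 4.063 (area = (12/2)·4.063²·sin(360°/12) = 49.53 mm²); Taking the first minus the rest: starting from the 15×20 cube (300.00 mm²), the r=7 sphere at (1.5, 1.5) partially overlaps it — only the 26.22 mm² overlap (of its 49.53 mm²) is removed, clipping the outline — area = 273.78 mm²; (rotated 20° about Z; rotation is an isometry so areas/perimeters/island counts are preserved). Checking containment: at z = 5.7 the cross-section extends beyond the z = 5.4 cross-section by about 3.67 mm².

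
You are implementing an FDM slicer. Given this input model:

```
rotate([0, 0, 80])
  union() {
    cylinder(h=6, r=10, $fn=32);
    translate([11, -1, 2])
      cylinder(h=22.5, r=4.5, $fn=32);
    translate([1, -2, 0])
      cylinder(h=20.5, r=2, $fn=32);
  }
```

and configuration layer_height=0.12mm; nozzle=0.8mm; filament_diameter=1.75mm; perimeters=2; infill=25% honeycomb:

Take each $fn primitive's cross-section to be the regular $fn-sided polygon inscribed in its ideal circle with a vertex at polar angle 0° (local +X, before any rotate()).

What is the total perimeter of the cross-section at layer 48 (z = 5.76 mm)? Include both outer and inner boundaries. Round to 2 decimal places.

72.53 mm

At z = 5.76 mm: the cylinder: section is a regular 32-gon, circumradius r=10 (perimeter = 2·32·10.000·sin(180°/32) = 62.73 mm); the r=4.5 cylinder at (11, -1) gives a regular 32-gon of circumradius 4.5 (constant along its height) (perimeter = 2·32·4.500·sin(180°/32) = 28.23 mm); the r=2 cylinder at (1, -2) contributes a regular 32-gon of circumradius 2 (perimeter = 2·32·2.000·sin(180°/32) = 12.55 mm); Merging all regions: the regions partially overlap (shared area 31.95 mm²), so the edge portions inside another operand are dropped and the merged outline is re-measured after clipping — boundary = 72.53 mm; (whole slice rotated 80° about Z — lengths, areas and connectivity unchanged). Overall, the cross-section is a single solid region. Total boundary length (outer) = 72.53 mm.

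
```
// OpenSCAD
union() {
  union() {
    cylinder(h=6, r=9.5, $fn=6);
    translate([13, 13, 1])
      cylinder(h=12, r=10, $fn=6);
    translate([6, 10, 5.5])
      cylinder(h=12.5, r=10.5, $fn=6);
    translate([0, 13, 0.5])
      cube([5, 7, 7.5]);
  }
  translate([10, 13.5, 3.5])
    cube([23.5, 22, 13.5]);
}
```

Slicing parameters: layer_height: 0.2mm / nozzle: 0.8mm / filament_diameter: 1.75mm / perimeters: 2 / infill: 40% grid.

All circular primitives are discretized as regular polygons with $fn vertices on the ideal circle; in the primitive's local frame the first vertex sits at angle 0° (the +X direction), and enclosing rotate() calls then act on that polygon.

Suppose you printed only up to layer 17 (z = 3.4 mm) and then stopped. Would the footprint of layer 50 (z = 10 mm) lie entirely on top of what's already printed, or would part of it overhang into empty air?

part overhangs

Compare the two slices. At z = 3.4: the r=9.5 cylinder contributes a regular 6-gon of circumradius 9.5 (area = (6/2)·9.500²·sin(360°/6) = 234.48 mm²); the cylinder at (13, 13): section is a regular 6-gon, circumradius r=10 (area = (6/2)·10.000²·sin(360°/6) = 259.81 mm²); the cylinder at (6, 10) is absent (z outside [5.5, 18]); the cube at (0, 13) (footprint 5×7) is included at this height (area 35.00 mm²); Combining (union): the regions partially overlap — summed areas 529.28 mm² minus the doubly-counted overlap 3.46 mm² gives 525.82 mm² — area = 525.82 mm²; the cube at (10, 13.5) is absent (z outside [3.5, 17]); Merging all regions: only that combined region is present, so the union is just that shape — area = 525.82 mm². At z = 10: the cylinder is not intersected at this z (z outside [0, 6]); the r=10 cylinder at (13, 13) gives a regular 6-gon of circumradius 10 (constant along its height) (area = (6/2)·10.000²·sin(360°/6) = 259.81 mm²); the r=10.5 cylinder at (6, 10) contributes a regular 6-gon of circumradius 10.5 (area = (6/2)·10.500²·sin(360°/6) = 286.44 mm²); the cube at (0, 13) is not intersected at this z (z outside [0.5, 8]); Combining (union): the regions partially overlap — summed areas 546.25 mm² minus the doubly-counted overlap 133.69 mm² gives 412.56 mm² — area = 412.56 mm²; the 23.5×22 cube at (10, 13.5) contributes its full rectangle (area 517.00 mm²); Merging all regions: the regions partially overlap — summed areas 929.56 mm² minus the doubly-counted overlap 84.50 mm² gives 845.06 mm² — area = 845.06 mm². Checking containment: at z = 10 the cross-section extends beyond the z = 3.4 cross-section by about 498.51 mm².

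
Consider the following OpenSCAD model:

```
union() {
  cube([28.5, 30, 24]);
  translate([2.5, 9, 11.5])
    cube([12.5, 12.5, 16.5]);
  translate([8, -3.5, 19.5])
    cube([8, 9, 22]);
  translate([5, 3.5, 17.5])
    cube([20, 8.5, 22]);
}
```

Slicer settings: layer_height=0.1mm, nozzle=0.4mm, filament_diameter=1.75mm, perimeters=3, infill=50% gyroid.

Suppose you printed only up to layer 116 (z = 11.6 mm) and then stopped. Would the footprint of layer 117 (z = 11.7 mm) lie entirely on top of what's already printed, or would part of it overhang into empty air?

entirely on top

Compare the two slices. At z = 11.6: the cube (footprint 28.5×30) is included at this height (area 855.00 mm²); the cube at (2.5, 9) (footprint 12.5×12.5) is included at this height (area 156.25 mm²); the cube at (8, -3.5) does not reach this height (z outside [19.5, 41.5]); the cube at (5, 3.5) does not reach this height (z outside [17.5, 39.5]); Combining (union): the 12.5×12.5 cube at (2.5, 9) lies entirely inside the 28.5×30 cube, so the union is just the 28.5×30 cube — area = 855.00 mm². At z = 11.7: the cube (footprint 28.5×30) is included at this height (area 855.00 mm²); the 12.5×12.5 cube at (2.5, 9) contributes its full rectangle (area 156.25 mm²); the cube at (8, -3.5) does not reach this height (z outside [19.5, 41.5]); the cube at (5, 3.5) is not intersected at this z (z outside [17.5, 39.5]); Taking the union: the 12.5×12.5 cube at (2.5, 9) lies entirely inside the 28.5×30 cube, so the union is just the 28.5×30 cube — area = 855.00 mm². Checking containment: the cross-section at z = 11.7 is a subset of the cross-section at z = 11.6.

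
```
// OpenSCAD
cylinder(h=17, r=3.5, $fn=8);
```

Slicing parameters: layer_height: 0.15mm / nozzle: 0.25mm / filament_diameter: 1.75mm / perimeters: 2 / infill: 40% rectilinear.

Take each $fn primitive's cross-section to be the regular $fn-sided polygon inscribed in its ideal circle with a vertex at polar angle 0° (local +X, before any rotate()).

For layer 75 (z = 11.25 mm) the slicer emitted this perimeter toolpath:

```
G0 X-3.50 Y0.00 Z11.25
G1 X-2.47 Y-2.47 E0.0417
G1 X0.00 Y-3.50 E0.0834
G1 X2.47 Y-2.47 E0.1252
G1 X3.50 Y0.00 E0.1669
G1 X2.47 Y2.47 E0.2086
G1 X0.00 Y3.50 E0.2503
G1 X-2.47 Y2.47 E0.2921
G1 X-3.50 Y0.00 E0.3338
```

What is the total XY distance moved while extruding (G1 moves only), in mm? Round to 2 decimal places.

21.41 mm

Sum the Euclidean lengths of each G1 segment: total = 21.41 mm.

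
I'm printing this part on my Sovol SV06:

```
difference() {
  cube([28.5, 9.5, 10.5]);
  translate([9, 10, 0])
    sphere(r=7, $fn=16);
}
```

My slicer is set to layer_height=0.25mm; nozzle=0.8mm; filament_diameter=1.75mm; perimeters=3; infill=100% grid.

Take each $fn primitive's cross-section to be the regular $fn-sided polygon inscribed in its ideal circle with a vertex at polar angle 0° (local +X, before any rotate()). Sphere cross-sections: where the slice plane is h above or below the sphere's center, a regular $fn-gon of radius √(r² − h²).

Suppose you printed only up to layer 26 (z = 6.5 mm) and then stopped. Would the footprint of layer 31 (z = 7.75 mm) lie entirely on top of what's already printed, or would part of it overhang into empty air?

part overhangs

Compare the two slices. At z = 6.5: the cube is present — its section is the full 28.5×9.5 rectangle (area 270.75 mm²); the sphere at (9, 10): section is a regular 16-gon, circumradius = √(r²−h²) = √(7²−6.5²) = 2.598 (area = (16/2)·2.598²·sin(360°/16) = 20.66 mm²); Subtracting the remaining from the first: starting from the 28.5×9.5 cube (270.75 mm²), the r=7 sphere at (9, 10) partially overlaps it — only the 7.78 mm² overlap (of its 20.66 mm²) is removed, clipping the outline — area = 262.97 mm². At z = 7.75: the cube (footprint 28.5×9.5) is included at this height (area 270.75 mm²); the sphere at (9, 10) is absent (|z−center|=7.750 > r=7); After the difference (first − rest): none of the subtracted shapes is present at this height, so the 28.5×9.5 cube is unchanged — area = 270.75 mm². Checking containment: at z = 7.75 the cross-section extends beyond the z = 6.5 cross-section by about 7.78 mm².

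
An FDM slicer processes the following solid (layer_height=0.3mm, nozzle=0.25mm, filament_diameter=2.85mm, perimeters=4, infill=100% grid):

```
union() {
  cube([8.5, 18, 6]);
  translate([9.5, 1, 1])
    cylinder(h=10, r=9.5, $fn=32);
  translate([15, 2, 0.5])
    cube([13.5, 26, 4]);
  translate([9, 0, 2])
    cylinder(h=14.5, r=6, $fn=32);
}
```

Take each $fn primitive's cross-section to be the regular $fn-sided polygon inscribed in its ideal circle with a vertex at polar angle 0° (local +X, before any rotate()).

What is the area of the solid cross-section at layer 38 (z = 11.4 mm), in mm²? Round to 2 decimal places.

At z = 11.4 mm: the cube does not reach this height (z outside [0, 6]); the cylinder at (9.5, 1) does not reach this height (z outside [1, 11]); the cube at (15, 2) is not intersected at this z (z outside [0.5, 4.5]); the r=6 cylinder at (9, 0) contributes a regular 32-gon of circumradius 6 (area = (32/2)·6.000²·sin(360°/32) = 112.37 mm²); Taking the union: only the r=6 cylinder at (9, 0) is present, so the union is just that shape — area = 112.37 mm². Overall, the cross-section is a single solid region. Net area = 112.37 mm².

112.37 mm²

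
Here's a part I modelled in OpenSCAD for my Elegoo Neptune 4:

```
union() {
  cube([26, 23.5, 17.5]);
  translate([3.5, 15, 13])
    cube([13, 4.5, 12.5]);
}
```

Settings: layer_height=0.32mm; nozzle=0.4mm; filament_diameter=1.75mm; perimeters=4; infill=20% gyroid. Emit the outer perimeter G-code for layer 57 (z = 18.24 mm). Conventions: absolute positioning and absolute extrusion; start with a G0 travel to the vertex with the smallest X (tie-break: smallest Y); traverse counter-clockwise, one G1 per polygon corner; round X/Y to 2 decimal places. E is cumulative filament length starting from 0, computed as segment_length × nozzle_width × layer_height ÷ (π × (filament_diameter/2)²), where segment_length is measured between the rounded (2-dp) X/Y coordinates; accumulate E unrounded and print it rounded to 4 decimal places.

G0 X3.50 Y15.00 Z18.24
G1 X16.50 Y15.00 E0.6918
G1 X16.50 Y19.50 E0.9313
G1 X3.50 Y19.50 E1.6231
G1 X3.50 Y15.00 E1.8626

At z = 18.24 mm: the cube is not intersected at this z (z outside [0, 17.5]); the 13×4.5 cube at (3.5, 15) contributes its full rectangle; Merging all regions: only the 13×4.5 cube at (3.5, 15) is present, so the union is just that shape — 1 connected region. The outline is a single polygon with 4 vertices. Extrusion per mm of travel: 0.4 × 0.32 / (π × 0.875²) = 0.053216. Accumulating E over each segment gives final E = 1.8626.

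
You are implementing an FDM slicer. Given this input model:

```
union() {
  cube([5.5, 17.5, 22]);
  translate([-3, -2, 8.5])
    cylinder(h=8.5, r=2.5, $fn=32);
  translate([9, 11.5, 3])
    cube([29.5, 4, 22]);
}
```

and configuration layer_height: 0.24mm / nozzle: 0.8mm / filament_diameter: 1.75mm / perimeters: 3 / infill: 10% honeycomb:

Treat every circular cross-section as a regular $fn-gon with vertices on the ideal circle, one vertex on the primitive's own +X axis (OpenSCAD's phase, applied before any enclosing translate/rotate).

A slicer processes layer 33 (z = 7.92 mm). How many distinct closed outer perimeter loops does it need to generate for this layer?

2

At z = 7.92 mm: the cube (footprint 5.5×17.5) is included at this height; the cylinder at (-3, -2) does not reach this height (z outside [8.5, 17]); the cube at (9, 11.5) (footprint 29.5×4) is included at this height; Merging all regions: the 2 present regions are separate (no shared area or edge), so areas and boundary lengths simply add and each stays a separate island — 2 connected regions. The result has 2 disconnected regions.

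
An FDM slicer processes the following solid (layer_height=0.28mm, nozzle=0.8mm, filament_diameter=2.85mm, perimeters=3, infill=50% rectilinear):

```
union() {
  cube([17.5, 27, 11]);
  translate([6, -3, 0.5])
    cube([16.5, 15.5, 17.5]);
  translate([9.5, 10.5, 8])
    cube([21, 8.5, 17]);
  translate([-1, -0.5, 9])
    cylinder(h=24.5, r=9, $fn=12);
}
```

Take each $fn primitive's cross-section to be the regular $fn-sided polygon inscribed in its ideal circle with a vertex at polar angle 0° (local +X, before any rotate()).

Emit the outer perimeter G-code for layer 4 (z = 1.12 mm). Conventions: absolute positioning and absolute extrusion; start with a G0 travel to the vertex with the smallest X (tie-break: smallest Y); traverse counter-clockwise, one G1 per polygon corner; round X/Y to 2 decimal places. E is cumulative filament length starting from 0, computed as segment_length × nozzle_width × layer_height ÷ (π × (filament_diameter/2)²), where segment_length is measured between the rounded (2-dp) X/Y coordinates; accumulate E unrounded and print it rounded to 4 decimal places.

At z = 1.12 mm: the cube is present — its section is the full 17.5×27 rectangle; the cube at (6, -3) is present — its section is the full 16.5×15.5 rectangle; the cube at (9.5, 10.5) is absent (z outside [8, 25]); the cylinder at (-1, -0.5) is absent (z outside [9, 33.5]); Taking the union: the regions partially overlap (shared area 143.75 mm²), so overlapping operands fuse into one piece — 1 connected region. The outline is a single polygon with 8 vertices. Extrusion per mm of travel: 0.8 × 0.28 / (π × 1.425²) = 0.035113. Accumulating E over each segment gives final E = 3.6869.

G0 X0.00 Y0.00 Z1.12
G1 X6.00 Y0.00 E0.2107
G1 X6.00 Y-3.00 E0.3160
G1 X22.50 Y-3.00 E0.8954
G1 X22.50 Y12.50 E1.4396
G1 X17.50 Y12.50 E1.6152
G1 X17.50 Y27.00 E2.1243
G1 X0.00 Y27.00 E2.7388
G1 X0.00 Y0.00 E3.6869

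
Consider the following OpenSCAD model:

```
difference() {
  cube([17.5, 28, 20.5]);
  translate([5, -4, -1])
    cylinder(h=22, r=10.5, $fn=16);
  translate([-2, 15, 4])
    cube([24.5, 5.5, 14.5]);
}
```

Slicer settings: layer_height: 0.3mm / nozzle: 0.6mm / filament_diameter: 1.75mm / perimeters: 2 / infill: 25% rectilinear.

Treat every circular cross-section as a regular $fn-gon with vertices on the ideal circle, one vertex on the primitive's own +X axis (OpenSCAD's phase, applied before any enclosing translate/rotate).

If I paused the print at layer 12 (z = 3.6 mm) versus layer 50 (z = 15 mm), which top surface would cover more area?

Layer 12 (z = 3.6): the 17.5×28 cube contributes its full rectangle (area 490.00 mm²); the r=10.5 cylinder at (5, -4) contributes a regular 16-gon of circumradius 10.5 (area = (16/2)·10.500²·sin(360°/16) = 337.53 mm²); the cube at (-2, 15) is not intersected at this z (z outside [4, 18.5]); Subtracting the remaining from the first: starting from the 17.5×28 cube (490.00 mm²), the r=10.5 cylinder at (5, -4) partially overlaps it — only the 73.76 mm² overlap (of its 337.53 mm²) is removed, clipping the outline — area = 416.24 mm². So its area = 416.24 mm². Layer 50 (z = 15): the cube is present — its section is the full 17.5×28 rectangle (area 490.00 mm²); the cylinder at (5, -4): section is a regular 16-gon, circumradius r=10.5 (area = (16/2)·10.500²·sin(360°/16) = 337.53 mm²); the 24.5×5.5 cube at (-2, 15) contributes its full rectangle (area 134.75 mm²); After the difference (first − rest): starting from the 17.5×28 cube (490.00 mm²), the r=10.5 cylinder at (5, -4) partially overlaps it — only the 73.76 mm² overlap (of its 337.53 mm²) is removed, clipping the outline; the 24.5×5.5 cube at (-2, 15) partially overlaps it — only the 96.25 mm² overlap (of its 134.75 mm²) is removed, clipping the outline — area = 319.99 mm². So its area = 319.99 mm². Layer 12 is larger (416.24 vs 319.99 mm²).

layer 12 (z = 3.6 mm)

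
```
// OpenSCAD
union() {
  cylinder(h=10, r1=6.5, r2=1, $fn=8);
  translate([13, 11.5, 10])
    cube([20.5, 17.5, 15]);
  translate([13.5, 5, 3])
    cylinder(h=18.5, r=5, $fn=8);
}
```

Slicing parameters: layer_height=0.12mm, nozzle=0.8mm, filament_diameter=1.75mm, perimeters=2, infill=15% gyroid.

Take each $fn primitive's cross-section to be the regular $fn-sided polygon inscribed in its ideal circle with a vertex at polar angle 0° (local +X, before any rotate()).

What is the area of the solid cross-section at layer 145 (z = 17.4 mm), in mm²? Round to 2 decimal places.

429.46 mm²

At z = 17.4 mm: the cone does not reach this height (z outside [0, 10]); the 20.5×17.5 cube at (13, 11.5) contributes its full rectangle (area 358.75 mm²); the r=5 cylinder at (13.5, 5) contributes a regular 8-gon of circumradius 5 (area = (8/2)·5.000²·sin(360°/8) = 70.71 mm²); Merging all regions: the 2 present regions are separate (no shared area or edge), so areas and boundary lengths simply add and each stays a separate island — area = 429.46 mm². Overall, the cross-section has 2 separate islands. Net area = 429.46 mm².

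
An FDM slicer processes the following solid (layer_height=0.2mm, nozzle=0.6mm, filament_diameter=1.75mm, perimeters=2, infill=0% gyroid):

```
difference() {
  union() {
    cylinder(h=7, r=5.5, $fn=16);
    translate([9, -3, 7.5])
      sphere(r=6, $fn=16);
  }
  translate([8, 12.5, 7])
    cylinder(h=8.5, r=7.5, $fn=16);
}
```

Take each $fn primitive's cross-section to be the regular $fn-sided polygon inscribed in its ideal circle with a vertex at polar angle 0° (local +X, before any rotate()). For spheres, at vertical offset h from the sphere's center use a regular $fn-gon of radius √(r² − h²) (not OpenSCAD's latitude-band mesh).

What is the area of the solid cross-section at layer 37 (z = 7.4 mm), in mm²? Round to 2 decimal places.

At z = 7.4 mm: the cylinder is absent (z outside [0, 7]); the r=6 sphere at (9, -3) contributes a regular 16-gon of circumradius √(6²−0.1²) = 5.999 (area = (16/2)·5.999²·sin(360°/16) = 110.18 mm²); Merging all regions: only the r=6 sphere at (9, -3) is present, so the union is just that shape — area = 110.18 mm²; the r=7.5 cylinder at (8, 12.5) contributes a regular 16-gon of circumradius 7.5 (area = (16/2)·7.500²·sin(360°/16) = 172.21 mm²); After the difference (first − rest): starting from that combined region (110.18 mm²), the r=7.5 cylinder at (8, 12.5) misses the remaining region (no effect) — area = 110.18 mm². Overall, the cross-section is a single solid region. Net area = 110.18 mm².

110.18 mm²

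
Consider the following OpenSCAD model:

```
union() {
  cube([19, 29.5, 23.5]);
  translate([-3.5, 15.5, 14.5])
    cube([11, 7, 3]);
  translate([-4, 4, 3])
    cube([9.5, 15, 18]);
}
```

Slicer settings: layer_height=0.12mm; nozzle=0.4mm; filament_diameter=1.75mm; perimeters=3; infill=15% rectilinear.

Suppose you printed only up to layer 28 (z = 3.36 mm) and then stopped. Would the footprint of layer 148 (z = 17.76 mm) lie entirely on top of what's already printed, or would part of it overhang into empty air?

Compare the two slices. At z = 3.36: the cube is present — its section is the full 19×29.5 rectangle (area 560.50 mm²); the cube at (-3.5, 15.5) is not intersected at this z (z outside [14.5, 17.5]); the 9.5×15 cube at (-4, 4) contributes its full rectangle (area 142.50 mm²); Taking the union: the regions partially overlap — summed areas 703.00 mm² minus the doubly-counted overlap 82.50 mm² gives 620.50 mm² — area = 620.50 mm². At z = 17.76: the 19×29.5 cube contributes its full rectangle (area 560.50 mm²); the cube at (-3.5, 15.5) is absent (z outside [14.5, 17.5]); the cube at (-4, 4) (footprint 9.5×15) is included at this height (area 142.50 mm²); Combining (union): the regions partially overlap — summed areas 703.00 mm² minus the doubly-counted overlap 82.50 mm² gives 620.50 mm² — area = 620.50 mm². Checking containment: the cross-section at z = 17.76 is a subset of the cross-section at z = 3.36.

entirely on top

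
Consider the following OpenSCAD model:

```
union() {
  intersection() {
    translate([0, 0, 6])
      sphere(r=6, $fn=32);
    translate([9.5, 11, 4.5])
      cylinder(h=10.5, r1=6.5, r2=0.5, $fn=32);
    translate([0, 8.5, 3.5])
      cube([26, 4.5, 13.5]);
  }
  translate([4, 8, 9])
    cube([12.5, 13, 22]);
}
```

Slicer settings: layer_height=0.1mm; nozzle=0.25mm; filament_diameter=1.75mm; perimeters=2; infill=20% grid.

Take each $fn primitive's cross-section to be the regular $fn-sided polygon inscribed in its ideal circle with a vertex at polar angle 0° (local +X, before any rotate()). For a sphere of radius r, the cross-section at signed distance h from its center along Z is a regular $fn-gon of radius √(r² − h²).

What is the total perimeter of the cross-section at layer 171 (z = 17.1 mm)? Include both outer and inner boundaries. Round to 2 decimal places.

51.00 mm

At z = 17.1 mm: the sphere is not intersected at this z (|z−center|=11.100 > r=6); the cone at (9.5, 11) is not intersected at this z (z outside [4.5, 15]); the cube at (0, 8.5) is absent (z outside [3.5, 17]); After intersecting: at least one operand is absent at this height, so nothing remains; the cube at (4, 8) is present — its section is the full 12.5×13 rectangle (perimeter 51.00 mm); Taking the union: only the 12.5×13 cube at (4, 8) is present, so the union is just that shape — boundary = 51.00 mm. Overall, the cross-section is a single solid region. Total boundary length (outer) = 51.00 mm.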